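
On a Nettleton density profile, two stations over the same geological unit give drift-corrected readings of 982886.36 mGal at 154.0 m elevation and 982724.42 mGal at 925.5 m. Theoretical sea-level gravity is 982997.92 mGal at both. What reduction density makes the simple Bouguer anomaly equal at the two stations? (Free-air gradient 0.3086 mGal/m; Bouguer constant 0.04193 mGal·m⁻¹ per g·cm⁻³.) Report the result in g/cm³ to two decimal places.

2.35

Δg_obs = 982724.42 − 982886.36 = -161.94 mGal over Δh = 925.5 − 154.0 = 771.5 m
Equal Bouguer anomalies ⇒ Δg_obs + (0.3086 − 0.04193ρ)·Δh = 0
0.3086 − 0.04193ρ = −Δg_obs/Δh = 0.20990
ρ = (0.3086 − 0.20990) / 0.04193 = 2.35 g/cm³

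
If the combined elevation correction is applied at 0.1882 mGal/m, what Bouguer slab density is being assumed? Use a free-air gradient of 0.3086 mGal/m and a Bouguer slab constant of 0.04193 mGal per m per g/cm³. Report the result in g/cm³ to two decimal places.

2.87

0.1882 = 0.3086 − 0.04193 × ρ
ρ = (0.3086 − 0.1882) / 0.04193 = 2.87 g/cm³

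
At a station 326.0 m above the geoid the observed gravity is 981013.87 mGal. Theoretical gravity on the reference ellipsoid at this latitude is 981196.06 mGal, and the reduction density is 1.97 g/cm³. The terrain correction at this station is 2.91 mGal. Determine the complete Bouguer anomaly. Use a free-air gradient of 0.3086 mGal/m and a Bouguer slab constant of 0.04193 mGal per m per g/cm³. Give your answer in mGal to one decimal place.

-105.6

Free-air correction = 0.3086 × 326.0 = 100.60 mGal
Free-air anomaly = 981013.87 − 981196.06 + (100.60) = -81.59 mGal
Bouguer slab correction = 0.04193 × 1.97 × 326.0 = 26.93 mGal
Simple Bouguer anomaly = -81.59 − (26.93) = -108.52 mGal
Complete Bouguer anomaly = -108.52 + 2.91 = -105.61 mGal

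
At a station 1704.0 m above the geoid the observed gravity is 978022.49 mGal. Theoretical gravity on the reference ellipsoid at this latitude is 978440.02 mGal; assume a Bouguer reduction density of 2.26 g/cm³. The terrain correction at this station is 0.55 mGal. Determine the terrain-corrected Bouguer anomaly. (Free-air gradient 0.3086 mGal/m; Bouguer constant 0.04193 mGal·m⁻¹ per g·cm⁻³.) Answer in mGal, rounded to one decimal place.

Free-air correction = 0.3086 × 1704.0 = 525.85 mGal
Free-air anomaly = 978022.49 − 978440.02 + (525.85) = 108.32 mGal
Bouguer slab correction = 0.04193 × 2.26 × 1704.0 = 161.47 mGal
Simple Bouguer anomaly = 108.32 − (161.47) = -53.15 mGal
Complete Bouguer anomaly = -53.15 + 0.55 = -52.60 mGal

-52.6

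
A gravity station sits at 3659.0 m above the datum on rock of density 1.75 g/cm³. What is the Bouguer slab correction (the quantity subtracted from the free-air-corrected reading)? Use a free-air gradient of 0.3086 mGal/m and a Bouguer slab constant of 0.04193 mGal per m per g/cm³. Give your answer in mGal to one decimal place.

268.5

Bouguer slab correction = 0.04193 × 1.75 × 3659.0 = 268.5 mGal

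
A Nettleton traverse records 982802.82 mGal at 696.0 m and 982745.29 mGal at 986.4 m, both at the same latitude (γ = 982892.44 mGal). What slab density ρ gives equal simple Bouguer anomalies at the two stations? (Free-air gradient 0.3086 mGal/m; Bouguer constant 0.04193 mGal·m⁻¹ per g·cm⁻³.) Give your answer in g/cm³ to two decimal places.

2.64

Δg_obs = 982745.29 − 982802.82 = -57.53 mGal over Δh = 986.4 − 696.0 = 290.4 m
Equal Bouguer anomalies ⇒ Δg_obs + (0.3086 − 0.04193ρ)·Δh = 0
0.3086 − 0.04193ρ = −Δg_obs/Δh = 0.19811
ρ = (0.3086 − 0.19811) / 0.04193 = 2.64 g/cm³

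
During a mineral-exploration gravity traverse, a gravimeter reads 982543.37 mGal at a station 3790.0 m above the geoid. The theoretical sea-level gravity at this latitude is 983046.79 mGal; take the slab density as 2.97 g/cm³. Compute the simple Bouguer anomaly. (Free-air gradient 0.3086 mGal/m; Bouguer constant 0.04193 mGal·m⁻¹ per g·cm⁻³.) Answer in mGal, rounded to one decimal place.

Free-air correction = 0.3086 × 3790.0 = 1169.59 mGal
Free-air anomaly = 982543.37 − 983046.79 + (1169.59) = 666.17 mGal
Bouguer slab correction = 0.04193 × 2.97 × 3790.0 = 471.98 mGal
Simple Bouguer anomaly = 666.17 − (471.98) = 194.19 mGal

194.2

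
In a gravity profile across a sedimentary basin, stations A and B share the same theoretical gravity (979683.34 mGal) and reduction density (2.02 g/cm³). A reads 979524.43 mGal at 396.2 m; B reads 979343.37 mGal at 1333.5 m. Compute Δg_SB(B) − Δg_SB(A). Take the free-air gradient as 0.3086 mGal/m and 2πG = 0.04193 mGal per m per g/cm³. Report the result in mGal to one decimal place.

28.8

Δg_SB(A) = 979524.43 − 979683.34 + 0.3086×396.2 − 0.04193×2.02×396.2 = -70.20 mGal
Δg_SB(B) = 979343.37 − 979683.34 + 0.3086×1333.5 − 0.04193×2.02×1333.5 = -41.40 mGal
Difference = -41.40 − (-70.20) = 28.80 mGal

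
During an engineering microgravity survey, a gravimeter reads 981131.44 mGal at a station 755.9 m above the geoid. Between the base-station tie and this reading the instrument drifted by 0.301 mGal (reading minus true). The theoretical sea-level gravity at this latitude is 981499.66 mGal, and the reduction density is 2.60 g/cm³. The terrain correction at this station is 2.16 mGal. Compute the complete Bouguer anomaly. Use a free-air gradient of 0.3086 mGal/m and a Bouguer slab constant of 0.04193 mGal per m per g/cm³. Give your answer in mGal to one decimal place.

-215.5

Drift-corrected reading = 981131.44 − (0.301) = 981131.139 mGal
Free-air correction = 0.3086 × 755.9 = 233.27 mGal
Free-air anomaly = 981131.139 − 981499.66 + (233.27) = -135.251 mGal
Bouguer slab correction = 0.04193 × 2.60 × 755.9 = 82.41 mGal
Simple Bouguer anomaly = -135.251 − (82.41) = -217.661 mGal
Complete Bouguer anomaly = -217.661 + 2.16 = -215.501 mGal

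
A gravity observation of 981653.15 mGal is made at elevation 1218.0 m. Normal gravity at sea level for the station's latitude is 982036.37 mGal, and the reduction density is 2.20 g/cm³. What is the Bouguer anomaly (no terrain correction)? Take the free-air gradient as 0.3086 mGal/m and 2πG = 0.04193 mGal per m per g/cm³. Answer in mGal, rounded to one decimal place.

Free-air correction = 0.3086 × 1218.0 = 375.87 mGal
Free-air anomaly = 981653.15 − 982036.37 + (375.87) = -7.35 mGal
Bouguer slab correction = 0.04193 × 2.20 × 1218.0 = 112.36 mGal
Simple Bouguer anomaly = -7.35 − (112.36) = -119.71 mGal

-119.7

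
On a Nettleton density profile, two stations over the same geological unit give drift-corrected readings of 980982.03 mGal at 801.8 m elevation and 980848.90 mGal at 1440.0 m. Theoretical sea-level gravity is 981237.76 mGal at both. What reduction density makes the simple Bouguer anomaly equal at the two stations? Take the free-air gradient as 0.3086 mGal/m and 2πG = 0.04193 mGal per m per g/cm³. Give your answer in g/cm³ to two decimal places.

2.38

Δg_obs = 980848.90 − 980982.03 = -133.13 mGal over Δh = 1440.0 − 801.8 = 638.2 m
Equal Bouguer anomalies ⇒ Δg_obs + (0.3086 − 0.04193ρ)·Δh = 0
0.3086 − 0.04193ρ = −Δg_obs/Δh = 0.20860
ρ = (0.3086 − 0.20860) / 0.04193 = 2.38 g/cm³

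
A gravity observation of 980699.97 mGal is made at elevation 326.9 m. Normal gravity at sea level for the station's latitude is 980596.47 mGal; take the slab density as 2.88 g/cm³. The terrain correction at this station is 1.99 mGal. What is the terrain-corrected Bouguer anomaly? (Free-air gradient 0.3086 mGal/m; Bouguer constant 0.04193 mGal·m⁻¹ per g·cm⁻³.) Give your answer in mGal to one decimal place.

166.9

Free-air correction = 0.3086 × 326.9 = 100.88 mGal
Free-air anomaly = 980699.97 − 980596.47 + (100.88) = 204.38 mGal
Bouguer slab correction = 0.04193 × 2.88 × 326.9 = 39.48 mGal
Simple Bouguer anomaly = 204.38 − (39.48) = 164.90 mGal
Complete Bouguer anomaly = 164.90 + 1.99 = 166.89 mGal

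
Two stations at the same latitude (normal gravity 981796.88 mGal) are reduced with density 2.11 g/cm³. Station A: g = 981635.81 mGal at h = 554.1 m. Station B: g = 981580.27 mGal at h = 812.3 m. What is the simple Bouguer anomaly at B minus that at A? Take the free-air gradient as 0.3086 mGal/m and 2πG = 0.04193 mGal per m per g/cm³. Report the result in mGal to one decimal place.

1.3

Δg_SB(A) = 981635.81 − 981796.88 + 0.3086×554.1 − 0.04193×2.11×554.1 = -39.10 mGal
Δg_SB(B) = 981580.27 − 981796.88 + 0.3086×812.3 − 0.04193×2.11×812.3 = -37.80 mGal
Difference = -37.80 − (-39.10) = 1.30 mGal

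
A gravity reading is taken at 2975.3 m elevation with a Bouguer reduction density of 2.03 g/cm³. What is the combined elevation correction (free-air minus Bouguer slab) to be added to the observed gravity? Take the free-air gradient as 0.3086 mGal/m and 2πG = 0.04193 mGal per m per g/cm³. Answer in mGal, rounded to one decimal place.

664.9

Combined gradient = 0.3086 − 0.04193 × 2.03 = 0.2234821 mGal/m
Combined elevation correction = 0.2234821 × 2975.3 = 664.9 mGal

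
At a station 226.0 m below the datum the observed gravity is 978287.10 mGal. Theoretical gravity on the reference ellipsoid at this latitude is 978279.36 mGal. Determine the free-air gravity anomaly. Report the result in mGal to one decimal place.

Free-air correction = 0.3086 × -226.0 = -69.74 mGal
Free-air anomaly = 978287.10 − 978279.36 + (-69.74) = -62.00 mGal

-62.0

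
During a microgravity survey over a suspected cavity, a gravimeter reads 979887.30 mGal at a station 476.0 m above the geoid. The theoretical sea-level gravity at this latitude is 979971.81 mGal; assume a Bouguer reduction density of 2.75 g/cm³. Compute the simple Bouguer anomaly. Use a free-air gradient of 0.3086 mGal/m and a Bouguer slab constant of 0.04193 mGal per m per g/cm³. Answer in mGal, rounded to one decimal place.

7.5

Free-air correction = 0.3086 × 476.0 = 146.89 mGal
Free-air anomaly = 979887.30 − 979971.81 + (146.89) = 62.38 mGal
Bouguer slab correction = 0.04193 × 2.75 × 476.0 = 54.89 mGal
Simple Bouguer anomaly = 62.38 − (54.89) = 7.49 mGal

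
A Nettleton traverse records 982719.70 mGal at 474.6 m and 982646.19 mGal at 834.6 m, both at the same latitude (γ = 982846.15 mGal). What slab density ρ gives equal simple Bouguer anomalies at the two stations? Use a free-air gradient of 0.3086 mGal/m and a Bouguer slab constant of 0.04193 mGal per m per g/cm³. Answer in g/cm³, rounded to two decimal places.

Δg_obs = 982646.19 − 982719.70 = -73.51 mGal over Δh = 834.6 − 474.6 = 360.0 m
Equal Bouguer anomalies ⇒ Δg_obs + (0.3086 − 0.04193ρ)·Δh = 0
0.3086 − 0.04193ρ = −Δg_obs/Δh = 0.20419
ρ = (0.3086 − 0.20419) / 0.04193 = 2.49 g/cm³

2.49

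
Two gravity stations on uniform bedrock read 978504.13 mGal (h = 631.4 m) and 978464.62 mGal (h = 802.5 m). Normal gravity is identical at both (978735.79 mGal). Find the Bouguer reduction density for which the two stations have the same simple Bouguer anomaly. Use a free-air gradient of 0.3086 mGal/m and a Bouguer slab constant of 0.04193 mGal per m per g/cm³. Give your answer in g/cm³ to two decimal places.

1.85

Δg_obs = 978464.62 − 978504.13 = -39.51 mGal over Δh = 802.5 − 631.4 = 171.1 m
Equal Bouguer anomalies ⇒ Δg_obs + (0.3086 − 0.04193ρ)·Δh = 0
0.3086 − 0.04193ρ = −Δg_obs/Δh = 0.23092
ρ = (0.3086 − 0.23092) / 0.04193 = 1.85 g/cm³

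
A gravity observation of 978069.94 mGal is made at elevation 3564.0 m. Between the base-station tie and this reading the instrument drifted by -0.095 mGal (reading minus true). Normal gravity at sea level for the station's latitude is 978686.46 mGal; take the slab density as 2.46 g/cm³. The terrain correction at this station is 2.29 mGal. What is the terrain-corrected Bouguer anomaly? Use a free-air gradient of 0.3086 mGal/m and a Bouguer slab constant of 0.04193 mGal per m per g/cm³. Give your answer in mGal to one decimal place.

118.1

Drift-corrected reading = 978069.94 − (-0.095) = 978070.035 mGal
Free-air correction = 0.3086 × 3564.0 = 1099.85 mGal
Free-air anomaly = 978070.035 − 978686.46 + (1099.85) = 483.425 mGal
Bouguer slab correction = 0.04193 × 2.46 × 3564.0 = 367.62 mGal
Simple Bouguer anomaly = 483.425 − (367.62) = 115.805 mGal
Complete Bouguer anomaly = 115.805 + 2.29 = 118.095 mGal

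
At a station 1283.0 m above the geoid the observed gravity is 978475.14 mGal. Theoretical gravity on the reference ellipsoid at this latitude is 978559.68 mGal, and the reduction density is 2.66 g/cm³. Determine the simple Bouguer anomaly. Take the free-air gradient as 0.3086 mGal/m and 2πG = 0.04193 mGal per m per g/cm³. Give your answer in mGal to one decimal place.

168.3

Free-air correction = 0.3086 × 1283.0 = 395.93 mGal
Free-air anomaly = 978475.14 − 978559.68 + (395.93) = 311.39 mGal
Bouguer slab correction = 0.04193 × 2.66 × 1283.0 = 143.10 mGal
Simple Bouguer anomaly = 311.39 − (143.10) = 168.29 mGal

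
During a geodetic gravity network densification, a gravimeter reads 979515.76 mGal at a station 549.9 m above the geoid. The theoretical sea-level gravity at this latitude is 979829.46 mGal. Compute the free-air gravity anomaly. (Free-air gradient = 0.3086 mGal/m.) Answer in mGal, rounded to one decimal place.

-144.0

Free-air correction = 0.3086 × 549.9 = 169.70 mGal
Free-air anomaly = 979515.76 − 979829.46 + (169.70) = -144.00 mGal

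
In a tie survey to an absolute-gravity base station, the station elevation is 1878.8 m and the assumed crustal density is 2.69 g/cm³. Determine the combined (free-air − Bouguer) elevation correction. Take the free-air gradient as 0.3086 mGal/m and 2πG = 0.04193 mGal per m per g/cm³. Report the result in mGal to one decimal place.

Combined gradient = 0.3086 − 0.04193 × 2.69 = 0.1958083 mGal/m
Combined elevation correction = 0.1958083 × 1878.8 = 367.9 mGal

367.9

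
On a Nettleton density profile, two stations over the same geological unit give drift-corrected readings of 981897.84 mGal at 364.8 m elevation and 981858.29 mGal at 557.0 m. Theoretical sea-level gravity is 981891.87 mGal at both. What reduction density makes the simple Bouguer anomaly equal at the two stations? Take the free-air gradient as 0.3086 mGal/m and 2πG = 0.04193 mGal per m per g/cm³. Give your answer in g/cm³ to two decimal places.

Δg_obs = 981858.29 − 981897.84 = -39.55 mGal over Δh = 557.0 − 364.8 = 192.2 m
Equal Bouguer anomalies ⇒ Δg_obs + (0.3086 − 0.04193ρ)·Δh = 0
0.3086 − 0.04193ρ = −Δg_obs/Δh = 0.20578
ρ = (0.3086 − 0.20578) / 0.04193 = 2.45 g/cm³

2.45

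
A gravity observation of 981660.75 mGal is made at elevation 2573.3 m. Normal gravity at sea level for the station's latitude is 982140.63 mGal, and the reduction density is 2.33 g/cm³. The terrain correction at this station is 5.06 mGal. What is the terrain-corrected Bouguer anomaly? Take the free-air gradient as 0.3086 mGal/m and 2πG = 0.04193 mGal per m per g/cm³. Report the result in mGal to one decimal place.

67.9

Free-air correction = 0.3086 × 2573.3 = 794.12 mGal
Free-air anomaly = 981660.75 − 982140.63 + (794.12) = 314.24 mGal
Bouguer slab correction = 0.04193 × 2.33 × 2573.3 = 251.40 mGal
Simple Bouguer anomaly = 314.24 − (251.40) = 62.84 mGal
Complete Bouguer anomaly = 62.84 + 5.06 = 67.90 mGal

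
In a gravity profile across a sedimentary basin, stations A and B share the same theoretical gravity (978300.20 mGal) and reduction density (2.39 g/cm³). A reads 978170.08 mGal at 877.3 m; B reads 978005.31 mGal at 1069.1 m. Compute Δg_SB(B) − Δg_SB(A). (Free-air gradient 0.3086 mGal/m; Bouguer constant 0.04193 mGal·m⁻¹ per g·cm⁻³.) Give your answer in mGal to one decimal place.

Δg_SB(A) = 978170.08 − 978300.20 + 0.3086×877.3 − 0.04193×2.39×877.3 = 52.70 mGal
Δg_SB(B) = 978005.31 − 978300.20 + 0.3086×1069.1 − 0.04193×2.39×1069.1 = -72.10 mGal
Difference = -72.10 − (52.70) = -124.80 mGal

-124.8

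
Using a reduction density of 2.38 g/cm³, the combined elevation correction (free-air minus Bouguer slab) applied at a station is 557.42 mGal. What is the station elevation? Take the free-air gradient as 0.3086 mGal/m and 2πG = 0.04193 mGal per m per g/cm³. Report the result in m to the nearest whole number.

2670

Combined gradient = 0.3086 − 0.04193 × 2.38 = 0.2088066 mGal/m
h = 557.42 / 0.2088066 = 2669.55 m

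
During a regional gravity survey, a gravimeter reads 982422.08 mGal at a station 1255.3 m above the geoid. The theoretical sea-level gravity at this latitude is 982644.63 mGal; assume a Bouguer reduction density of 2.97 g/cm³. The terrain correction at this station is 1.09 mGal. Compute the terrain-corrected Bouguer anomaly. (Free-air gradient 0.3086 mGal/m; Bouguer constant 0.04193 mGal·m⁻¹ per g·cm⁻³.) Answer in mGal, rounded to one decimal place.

9.6

Free-air correction = 0.3086 × 1255.3 = 387.39 mGal
Free-air anomaly = 982422.08 − 982644.63 + (387.39) = 164.84 mGal
Bouguer slab correction = 0.04193 × 2.97 × 1255.3 = 156.33 mGal
Simple Bouguer anomaly = 164.84 − (156.33) = 8.51 mGal
Complete Bouguer anomaly = 8.51 + 1.09 = 9.60 mGal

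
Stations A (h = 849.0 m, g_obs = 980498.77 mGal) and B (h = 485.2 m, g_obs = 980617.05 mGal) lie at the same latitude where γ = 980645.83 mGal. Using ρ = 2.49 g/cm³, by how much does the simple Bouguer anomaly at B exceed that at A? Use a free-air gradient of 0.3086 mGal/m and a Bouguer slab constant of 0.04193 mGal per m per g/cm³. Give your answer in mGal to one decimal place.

Δg_SB(A) = 980498.77 − 980645.83 + 0.3086×849.0 − 0.04193×2.49×849.0 = 26.30 mGal
Δg_SB(B) = 980617.05 − 980645.83 + 0.3086×485.2 − 0.04193×2.49×485.2 = 70.30 mGal
Difference = 70.30 − (26.30) = 44.00 mGal

44.0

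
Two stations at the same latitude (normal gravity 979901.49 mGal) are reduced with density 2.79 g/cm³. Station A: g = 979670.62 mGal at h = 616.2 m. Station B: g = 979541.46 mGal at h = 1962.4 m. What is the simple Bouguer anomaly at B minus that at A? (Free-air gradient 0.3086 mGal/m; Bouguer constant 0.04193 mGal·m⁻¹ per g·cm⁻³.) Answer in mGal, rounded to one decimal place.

Δg_SB(A) = 979670.62 − 979901.49 + 0.3086×616.2 − 0.04193×2.79×616.2 = -112.80 mGal
Δg_SB(B) = 979541.46 − 979901.49 + 0.3086×1962.4 − 0.04193×2.79×1962.4 = 16.00 mGal
Difference = 16.00 − (-112.80) = 128.80 mGal

128.8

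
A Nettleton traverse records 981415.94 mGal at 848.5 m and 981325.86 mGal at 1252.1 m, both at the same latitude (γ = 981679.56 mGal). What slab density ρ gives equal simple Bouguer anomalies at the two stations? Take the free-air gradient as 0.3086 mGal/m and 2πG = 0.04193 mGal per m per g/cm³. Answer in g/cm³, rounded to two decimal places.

2.04

Δg_obs = 981325.86 − 981415.94 = -90.08 mGal over Δh = 1252.1 − 848.5 = 403.6 m
Equal Bouguer anomalies ⇒ Δg_obs + (0.3086 − 0.04193ρ)·Δh = 0
0.3086 − 0.04193ρ = −Δg_obs/Δh = 0.22319
ρ = (0.3086 − 0.22319) / 0.04193 = 2.04 g/cm³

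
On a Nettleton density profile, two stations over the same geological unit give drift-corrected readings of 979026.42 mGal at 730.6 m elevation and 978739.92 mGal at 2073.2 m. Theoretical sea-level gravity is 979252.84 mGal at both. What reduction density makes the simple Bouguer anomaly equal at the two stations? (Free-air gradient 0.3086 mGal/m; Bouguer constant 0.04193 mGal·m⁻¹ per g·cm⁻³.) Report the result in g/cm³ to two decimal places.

2.27

Δg_obs = 978739.92 − 979026.42 = -286.50 mGal over Δh = 2073.2 − 730.6 = 1342.6 m
Equal Bouguer anomalies ⇒ Δg_obs + (0.3086 − 0.04193ρ)·Δh = 0
0.3086 − 0.04193ρ = −Δg_obs/Δh = 0.21339
ρ = (0.3086 − 0.21339) / 0.04193 = 2.27 g/cm³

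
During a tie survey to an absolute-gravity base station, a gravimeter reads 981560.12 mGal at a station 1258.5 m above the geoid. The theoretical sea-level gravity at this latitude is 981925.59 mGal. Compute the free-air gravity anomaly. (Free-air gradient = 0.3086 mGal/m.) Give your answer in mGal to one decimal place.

Free-air correction = 0.3086 × 1258.5 = 388.37 mGal
Free-air anomaly = 981560.12 − 981925.59 + (388.37) = 22.90 mGal

22.9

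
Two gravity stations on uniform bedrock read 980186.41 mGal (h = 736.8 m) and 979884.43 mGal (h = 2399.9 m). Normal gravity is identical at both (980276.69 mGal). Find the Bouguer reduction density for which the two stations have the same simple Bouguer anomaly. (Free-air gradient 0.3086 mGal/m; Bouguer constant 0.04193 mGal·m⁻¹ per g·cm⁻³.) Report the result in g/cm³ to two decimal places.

Δg_obs = 979884.43 − 980186.41 = -301.98 mGal over Δh = 2399.9 − 736.8 = 1663.1 m
Equal Bouguer anomalies ⇒ Δg_obs + (0.3086 − 0.04193ρ)·Δh = 0
0.3086 − 0.04193ρ = −Δg_obs/Δh = 0.18158
ρ = (0.3086 − 0.18158) / 0.04193 = 3.03 g/cm³

3.03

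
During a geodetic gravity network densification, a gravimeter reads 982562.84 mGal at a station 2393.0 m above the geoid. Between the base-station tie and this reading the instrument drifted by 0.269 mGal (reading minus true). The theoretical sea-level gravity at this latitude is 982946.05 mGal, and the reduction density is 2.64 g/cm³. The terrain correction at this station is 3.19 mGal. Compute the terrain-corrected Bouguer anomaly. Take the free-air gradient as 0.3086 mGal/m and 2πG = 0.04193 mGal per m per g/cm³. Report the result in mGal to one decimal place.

93.3

Drift-corrected reading = 982562.84 − (0.269) = 982562.571 mGal
Free-air correction = 0.3086 × 2393.0 = 738.48 mGal
Free-air anomaly = 982562.571 − 982946.05 + (738.48) = 355.001 mGal
Bouguer slab correction = 0.04193 × 2.64 × 2393.0 = 264.89 mGal
Simple Bouguer anomaly = 355.001 − (264.89) = 90.111 mGal
Complete Bouguer anomaly = 90.111 + 3.19 = 93.301 mGal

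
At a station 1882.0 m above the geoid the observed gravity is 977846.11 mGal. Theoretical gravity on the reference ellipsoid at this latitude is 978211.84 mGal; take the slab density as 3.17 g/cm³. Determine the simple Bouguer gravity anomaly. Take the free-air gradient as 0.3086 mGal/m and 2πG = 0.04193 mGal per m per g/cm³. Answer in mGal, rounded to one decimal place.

Free-air correction = 0.3086 × 1882.0 = 580.79 mGal
Free-air anomaly = 977846.11 − 978211.84 + (580.79) = 215.06 mGal
Bouguer slab correction = 0.04193 × 3.17 × 1882.0 = 250.15 mGal
Simple Bouguer anomaly = 215.06 − (250.15) = -35.09 mGal

-35.1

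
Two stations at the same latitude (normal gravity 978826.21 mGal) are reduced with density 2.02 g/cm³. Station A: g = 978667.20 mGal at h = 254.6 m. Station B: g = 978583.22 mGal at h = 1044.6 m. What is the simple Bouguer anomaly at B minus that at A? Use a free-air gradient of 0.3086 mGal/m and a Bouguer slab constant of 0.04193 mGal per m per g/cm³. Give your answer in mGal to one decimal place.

Δg_SB(A) = 978667.20 − 978826.21 + 0.3086×254.6 − 0.04193×2.02×254.6 = -102.00 mGal
Δg_SB(B) = 978583.22 − 978826.21 + 0.3086×1044.6 − 0.04193×2.02×1044.6 = -9.10 mGal
Difference = -9.10 − (-102.00) = 92.90 mGal

92.9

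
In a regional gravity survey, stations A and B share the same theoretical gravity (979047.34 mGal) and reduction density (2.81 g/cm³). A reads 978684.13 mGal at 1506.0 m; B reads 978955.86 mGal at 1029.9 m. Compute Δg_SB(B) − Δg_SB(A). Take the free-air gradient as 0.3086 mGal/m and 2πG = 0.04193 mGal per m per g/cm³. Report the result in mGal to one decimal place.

180.9

Δg_SB(A) = 978684.13 − 979047.34 + 0.3086×1506.0 − 0.04193×2.81×1506.0 = -75.90 mGal
Δg_SB(B) = 978955.86 − 979047.34 + 0.3086×1029.9 − 0.04193×2.81×1029.9 = 105.00 mGal
Difference = 105.00 − (-75.90) = 180.90 mGal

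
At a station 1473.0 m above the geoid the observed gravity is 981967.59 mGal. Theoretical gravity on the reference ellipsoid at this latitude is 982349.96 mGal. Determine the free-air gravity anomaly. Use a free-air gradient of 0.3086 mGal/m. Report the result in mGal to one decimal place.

72.2

Free-air correction = 0.3086 × 1473.0 = 454.57 mGal
Free-air anomaly = 981967.59 − 982349.96 + (454.57) = 72.20 mGal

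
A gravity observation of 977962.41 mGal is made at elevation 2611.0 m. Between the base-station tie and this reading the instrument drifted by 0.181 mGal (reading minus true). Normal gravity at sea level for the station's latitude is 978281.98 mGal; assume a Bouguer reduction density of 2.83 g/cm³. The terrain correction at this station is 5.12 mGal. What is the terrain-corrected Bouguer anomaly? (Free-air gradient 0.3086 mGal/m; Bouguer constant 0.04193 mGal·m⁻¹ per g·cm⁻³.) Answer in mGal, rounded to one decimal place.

Drift-corrected reading = 977962.41 − (0.181) = 977962.229 mGal
Free-air correction = 0.3086 × 2611.0 = 805.75 mGal
Free-air anomaly = 977962.229 − 978281.98 + (805.75) = 485.999 mGal
Bouguer slab correction = 0.04193 × 2.83 × 2611.0 = 309.83 mGal
Simple Bouguer anomaly = 485.999 − (309.83) = 176.169 mGal
Complete Bouguer anomaly = 176.169 + 5.12 = 181.289 mGal

181.3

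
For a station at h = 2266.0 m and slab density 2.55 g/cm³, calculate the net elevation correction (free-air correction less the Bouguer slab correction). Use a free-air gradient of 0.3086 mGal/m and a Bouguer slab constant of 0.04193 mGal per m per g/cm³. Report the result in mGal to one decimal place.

Combined gradient = 0.3086 − 0.04193 × 2.55 = 0.2016785 mGal/m
Combined elevation correction = 0.2016785 × 2266.0 = 457.0 mGal

457.0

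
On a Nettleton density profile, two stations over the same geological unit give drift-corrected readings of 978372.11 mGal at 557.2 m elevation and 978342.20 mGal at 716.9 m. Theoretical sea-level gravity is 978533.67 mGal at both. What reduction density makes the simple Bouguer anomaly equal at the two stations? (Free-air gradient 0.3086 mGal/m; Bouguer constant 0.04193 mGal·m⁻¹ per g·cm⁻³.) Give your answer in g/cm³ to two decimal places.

Δg_obs = 978342.20 − 978372.11 = -29.91 mGal over Δh = 716.9 − 557.2 = 159.7 m
Equal Bouguer anomalies ⇒ Δg_obs + (0.3086 − 0.04193ρ)·Δh = 0
0.3086 − 0.04193ρ = −Δg_obs/Δh = 0.18729
ρ = (0.3086 − 0.18729) / 0.04193 = 2.89 g/cm³

2.89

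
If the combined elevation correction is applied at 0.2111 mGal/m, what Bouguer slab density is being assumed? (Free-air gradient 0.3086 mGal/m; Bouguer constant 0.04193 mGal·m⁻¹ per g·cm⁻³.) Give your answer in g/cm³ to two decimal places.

2.33

0.2111 = 0.3086 − 0.04193 × ρ
ρ = (0.3086 − 0.2111) / 0.04193 = 2.33 g/cm³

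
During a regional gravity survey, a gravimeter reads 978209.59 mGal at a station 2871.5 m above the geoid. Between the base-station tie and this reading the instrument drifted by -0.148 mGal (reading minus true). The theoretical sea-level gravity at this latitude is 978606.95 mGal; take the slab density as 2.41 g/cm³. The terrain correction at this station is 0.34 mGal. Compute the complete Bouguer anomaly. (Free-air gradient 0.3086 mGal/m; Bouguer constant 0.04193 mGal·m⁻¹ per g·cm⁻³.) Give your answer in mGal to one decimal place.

199.1

Drift-corrected reading = 978209.59 − (-0.148) = 978209.738 mGal
Free-air correction = 0.3086 × 2871.5 = 886.14 mGal
Free-air anomaly = 978209.738 − 978606.95 + (886.14) = 488.928 mGal
Bouguer slab correction = 0.04193 × 2.41 × 2871.5 = 290.17 mGal
Simple Bouguer anomaly = 488.928 − (290.17) = 198.758 mGal
Complete Bouguer anomaly = 198.758 + 0.34 = 199.098 mGal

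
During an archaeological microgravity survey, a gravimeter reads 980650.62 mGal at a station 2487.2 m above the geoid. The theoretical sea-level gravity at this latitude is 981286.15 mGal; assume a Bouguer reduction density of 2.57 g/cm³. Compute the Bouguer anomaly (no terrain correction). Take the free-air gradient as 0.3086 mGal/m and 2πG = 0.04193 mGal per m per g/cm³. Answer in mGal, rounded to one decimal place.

-136.0

Free-air correction = 0.3086 × 2487.2 = 767.55 mGal
Free-air anomaly = 980650.62 − 981286.15 + (767.55) = 132.02 mGal
Bouguer slab correction = 0.04193 × 2.57 × 2487.2 = 268.02 mGal
Simple Bouguer anomaly = 132.02 − (268.02) = -136.00 mGal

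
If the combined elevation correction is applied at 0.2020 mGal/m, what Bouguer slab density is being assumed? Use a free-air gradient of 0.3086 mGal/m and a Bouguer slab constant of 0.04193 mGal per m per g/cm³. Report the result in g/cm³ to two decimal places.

2.54

0.2020 = 0.3086 − 0.04193 × ρ
ρ = (0.3086 − 0.2020) / 0.04193 = 2.54 g/cm³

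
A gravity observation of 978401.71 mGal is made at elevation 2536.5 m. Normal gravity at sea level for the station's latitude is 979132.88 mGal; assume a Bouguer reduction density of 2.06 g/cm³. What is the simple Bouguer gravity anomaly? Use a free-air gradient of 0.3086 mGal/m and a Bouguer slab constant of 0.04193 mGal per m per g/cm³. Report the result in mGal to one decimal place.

-167.5

Free-air correction = 0.3086 × 2536.5 = 782.76 mGal
Free-air anomaly = 978401.71 − 979132.88 + (782.76) = 51.59 mGal
Bouguer slab correction = 0.04193 × 2.06 × 2536.5 = 219.09 mGal
Simple Bouguer anomaly = 51.59 − (219.09) = -167.50 mGal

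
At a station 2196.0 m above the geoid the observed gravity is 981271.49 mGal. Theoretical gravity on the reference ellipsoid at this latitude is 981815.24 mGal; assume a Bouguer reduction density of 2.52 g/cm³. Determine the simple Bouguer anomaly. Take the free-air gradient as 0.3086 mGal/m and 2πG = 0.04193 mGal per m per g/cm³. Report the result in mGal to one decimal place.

-98.1

Free-air correction = 0.3086 × 2196.0 = 677.69 mGal
Free-air anomaly = 981271.49 − 981815.24 + (677.69) = 133.94 mGal
Bouguer slab correction = 0.04193 × 2.52 × 2196.0 = 232.04 mGal
Simple Bouguer anomaly = 133.94 − (232.04) = -98.10 mGal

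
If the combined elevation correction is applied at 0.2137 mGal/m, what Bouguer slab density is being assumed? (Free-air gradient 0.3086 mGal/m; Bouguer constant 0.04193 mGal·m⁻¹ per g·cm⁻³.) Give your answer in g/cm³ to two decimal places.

0.2137 = 0.3086 − 0.04193 × ρ
ρ = (0.3086 − 0.2137) / 0.04193 = 2.26 g/cm³

2.26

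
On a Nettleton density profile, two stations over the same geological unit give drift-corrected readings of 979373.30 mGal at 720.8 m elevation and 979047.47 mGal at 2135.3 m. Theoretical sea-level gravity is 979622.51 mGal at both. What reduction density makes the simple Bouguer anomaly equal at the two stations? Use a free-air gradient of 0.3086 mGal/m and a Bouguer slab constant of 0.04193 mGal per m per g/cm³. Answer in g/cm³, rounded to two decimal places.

Δg_obs = 979047.47 − 979373.30 = -325.83 mGal over Δh = 2135.3 − 720.8 = 1414.5 m
Equal Bouguer anomalies ⇒ Δg_obs + (0.3086 − 0.04193ρ)·Δh = 0
0.3086 − 0.04193ρ = −Δg_obs/Δh = 0.23035
ρ = (0.3086 − 0.23035) / 0.04193 = 1.87 g/cm³

1.87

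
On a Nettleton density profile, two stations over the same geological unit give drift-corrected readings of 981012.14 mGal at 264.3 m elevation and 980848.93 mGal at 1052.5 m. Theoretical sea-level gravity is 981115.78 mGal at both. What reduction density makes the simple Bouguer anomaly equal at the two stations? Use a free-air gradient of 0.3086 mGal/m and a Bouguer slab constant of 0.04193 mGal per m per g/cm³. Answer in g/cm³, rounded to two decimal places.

Δg_obs = 980848.93 − 981012.14 = -163.21 mGal over Δh = 1052.5 − 264.3 = 788.2 m
Equal Bouguer anomalies ⇒ Δg_obs + (0.3086 − 0.04193ρ)·Δh = 0
0.3086 − 0.04193ρ = −Δg_obs/Δh = 0.20707
ρ = (0.3086 − 0.20707) / 0.04193 = 2.42 g/cm³

2.42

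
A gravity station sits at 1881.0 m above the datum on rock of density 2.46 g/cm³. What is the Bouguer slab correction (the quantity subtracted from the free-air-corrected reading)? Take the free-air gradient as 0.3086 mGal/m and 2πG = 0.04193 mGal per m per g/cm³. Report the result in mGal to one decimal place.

194.0

Bouguer slab correction = 0.04193 × 2.46 × 1881.0 = 194.0 mGal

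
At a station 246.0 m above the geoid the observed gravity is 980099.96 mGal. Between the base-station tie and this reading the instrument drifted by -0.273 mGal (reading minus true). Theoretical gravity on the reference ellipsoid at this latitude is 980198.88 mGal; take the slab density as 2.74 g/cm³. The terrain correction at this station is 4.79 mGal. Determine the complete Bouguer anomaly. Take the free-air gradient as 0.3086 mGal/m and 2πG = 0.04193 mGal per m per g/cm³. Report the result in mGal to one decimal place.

-46.2

Drift-corrected reading = 980099.96 − (-0.273) = 980100.233 mGal
Free-air correction = 0.3086 × 246.0 = 75.92 mGal
Free-air anomaly = 980100.233 − 980198.88 + (75.92) = -22.727 mGal
Bouguer slab correction = 0.04193 × 2.74 × 246.0 = 28.26 mGal
Simple Bouguer anomaly = -22.727 − (28.26) = -50.987 mGal
Complete Bouguer anomaly = -50.987 + 4.79 = -46.197 mGal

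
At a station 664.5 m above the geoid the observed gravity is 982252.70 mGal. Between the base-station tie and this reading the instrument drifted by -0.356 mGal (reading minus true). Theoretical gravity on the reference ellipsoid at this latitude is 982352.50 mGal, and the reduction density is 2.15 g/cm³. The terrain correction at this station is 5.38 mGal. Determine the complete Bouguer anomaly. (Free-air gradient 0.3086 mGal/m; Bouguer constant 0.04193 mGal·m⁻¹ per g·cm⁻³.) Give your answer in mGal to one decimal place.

Drift-corrected reading = 982252.70 − (-0.356) = 982253.056 mGal
Free-air correction = 0.3086 × 664.5 = 205.06 mGal
Free-air anomaly = 982253.056 − 982352.50 + (205.06) = 105.616 mGal
Bouguer slab correction = 0.04193 × 2.15 × 664.5 = 59.90 mGal
Simple Bouguer anomaly = 105.616 − (59.90) = 45.716 mGal
Complete Bouguer anomaly = 45.716 + 5.38 = 51.096 mGal

51.1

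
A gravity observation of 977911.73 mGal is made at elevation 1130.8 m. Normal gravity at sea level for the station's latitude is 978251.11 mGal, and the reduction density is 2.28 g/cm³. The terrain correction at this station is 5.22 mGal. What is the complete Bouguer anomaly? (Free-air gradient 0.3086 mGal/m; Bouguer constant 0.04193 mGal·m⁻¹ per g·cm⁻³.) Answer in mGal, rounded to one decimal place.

Free-air correction = 0.3086 × 1130.8 = 348.96 mGal
Free-air anomaly = 977911.73 − 978251.11 + (348.96) = 9.58 mGal
Bouguer slab correction = 0.04193 × 2.28 × 1130.8 = 108.10 mGal
Simple Bouguer anomaly = 9.58 − (108.10) = -98.52 mGal
Complete Bouguer anomaly = -98.52 + 5.22 = -93.30 mGal

-93.3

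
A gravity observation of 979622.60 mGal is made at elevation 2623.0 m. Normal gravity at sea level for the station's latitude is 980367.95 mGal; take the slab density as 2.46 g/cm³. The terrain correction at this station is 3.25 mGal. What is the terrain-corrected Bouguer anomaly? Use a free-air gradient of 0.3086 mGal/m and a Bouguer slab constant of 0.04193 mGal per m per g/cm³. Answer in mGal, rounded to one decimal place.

Free-air correction = 0.3086 × 2623.0 = 809.46 mGal
Free-air anomaly = 979622.60 − 980367.95 + (809.46) = 64.11 mGal
Bouguer slab correction = 0.04193 × 2.46 × 2623.0 = 270.56 mGal
Simple Bouguer anomaly = 64.11 − (270.56) = -206.45 mGal
Complete Bouguer anomaly = -206.45 + 3.25 = -203.20 mGal

-203.2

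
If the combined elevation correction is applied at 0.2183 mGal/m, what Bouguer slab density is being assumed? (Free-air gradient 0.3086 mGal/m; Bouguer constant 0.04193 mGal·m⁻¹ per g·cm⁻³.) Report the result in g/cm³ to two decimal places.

2.15

0.2183 = 0.3086 − 0.04193 × ρ
ρ = (0.3086 − 0.2183) / 0.04193 = 2.15 g/cm³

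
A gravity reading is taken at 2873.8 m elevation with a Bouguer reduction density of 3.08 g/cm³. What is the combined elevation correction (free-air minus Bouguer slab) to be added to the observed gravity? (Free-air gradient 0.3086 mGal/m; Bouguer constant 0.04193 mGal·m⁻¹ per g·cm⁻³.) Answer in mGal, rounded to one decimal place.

Combined gradient = 0.3086 − 0.04193 × 3.08 = 0.1794556 mGal/m
Combined elevation correction = 0.1794556 × 2873.8 = 515.7 mGal

515.7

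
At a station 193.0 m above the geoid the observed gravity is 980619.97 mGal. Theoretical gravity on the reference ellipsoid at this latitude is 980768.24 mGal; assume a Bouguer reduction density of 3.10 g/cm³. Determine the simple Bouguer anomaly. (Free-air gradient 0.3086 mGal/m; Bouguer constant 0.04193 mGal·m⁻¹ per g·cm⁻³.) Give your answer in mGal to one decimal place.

Free-air correction = 0.3086 × 193.0 = 59.56 mGal
Free-air anomaly = 980619.97 − 980768.24 + (59.56) = -88.71 mGal
Bouguer slab correction = 0.04193 × 3.10 × 193.0 = 25.09 mGal
Simple Bouguer anomaly = -88.71 − (25.09) = -113.80 mGal

-113.8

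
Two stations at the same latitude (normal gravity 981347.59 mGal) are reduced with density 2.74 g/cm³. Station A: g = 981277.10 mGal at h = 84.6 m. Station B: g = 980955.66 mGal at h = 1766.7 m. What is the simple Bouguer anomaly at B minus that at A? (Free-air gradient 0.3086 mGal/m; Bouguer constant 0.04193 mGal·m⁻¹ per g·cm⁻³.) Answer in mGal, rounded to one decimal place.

Δg_SB(A) = 981277.10 − 981347.59 + 0.3086×84.6 − 0.04193×2.74×84.6 = -54.10 mGal
Δg_SB(B) = 980955.66 − 981347.59 + 0.3086×1766.7 − 0.04193×2.74×1766.7 = -49.70 mGal
Difference = -49.70 − (-54.10) = 4.40 mGal

4.4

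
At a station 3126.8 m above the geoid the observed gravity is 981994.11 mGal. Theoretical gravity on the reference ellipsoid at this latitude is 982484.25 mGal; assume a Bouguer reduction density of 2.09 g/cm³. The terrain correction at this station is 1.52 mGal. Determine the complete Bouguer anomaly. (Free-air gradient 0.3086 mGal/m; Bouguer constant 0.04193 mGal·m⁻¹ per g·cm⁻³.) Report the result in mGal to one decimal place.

Free-air correction = 0.3086 × 3126.8 = 964.93 mGal
Free-air anomaly = 981994.11 − 982484.25 + (964.93) = 474.79 mGal
Bouguer slab correction = 0.04193 × 2.09 × 3126.8 = 274.01 mGal
Simple Bouguer anomaly = 474.79 − (274.01) = 200.78 mGal
Complete Bouguer anomaly = 200.78 + 1.52 = 202.30 mGal

202.3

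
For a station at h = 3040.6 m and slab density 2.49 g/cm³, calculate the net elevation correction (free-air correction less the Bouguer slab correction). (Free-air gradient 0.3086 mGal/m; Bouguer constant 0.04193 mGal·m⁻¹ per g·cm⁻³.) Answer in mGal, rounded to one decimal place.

620.9

Combined gradient = 0.3086 − 0.04193 × 2.49 = 0.2041943 mGal/m
Combined elevation correction = 0.2041943 × 3040.6 = 620.9 mGal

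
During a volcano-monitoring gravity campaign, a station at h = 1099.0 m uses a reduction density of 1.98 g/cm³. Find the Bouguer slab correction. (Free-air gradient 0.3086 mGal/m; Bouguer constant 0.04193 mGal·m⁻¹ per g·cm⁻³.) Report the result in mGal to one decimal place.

Bouguer slab correction = 0.04193 × 1.98 × 1099.0 = 91.2 mGal

91.2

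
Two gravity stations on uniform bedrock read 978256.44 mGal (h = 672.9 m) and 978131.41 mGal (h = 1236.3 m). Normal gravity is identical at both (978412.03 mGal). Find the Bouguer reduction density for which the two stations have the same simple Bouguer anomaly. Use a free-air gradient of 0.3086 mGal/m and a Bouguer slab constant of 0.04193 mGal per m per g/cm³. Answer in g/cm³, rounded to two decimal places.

2.07

Δg_obs = 978131.41 − 978256.44 = -125.03 mGal over Δh = 1236.3 − 672.9 = 563.4 m
Equal Bouguer anomalies ⇒ Δg_obs + (0.3086 − 0.04193ρ)·Δh = 0
0.3086 − 0.04193ρ = −Δg_obs/Δh = 0.22192
ρ = (0.3086 − 0.22192) / 0.04193 = 2.07 g/cm³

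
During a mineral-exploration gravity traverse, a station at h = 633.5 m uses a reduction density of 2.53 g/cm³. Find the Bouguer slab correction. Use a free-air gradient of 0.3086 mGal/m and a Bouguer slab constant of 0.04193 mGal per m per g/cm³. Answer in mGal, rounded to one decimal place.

Bouguer slab correction = 0.04193 × 2.53 × 633.5 = 67.2 mGal

67.2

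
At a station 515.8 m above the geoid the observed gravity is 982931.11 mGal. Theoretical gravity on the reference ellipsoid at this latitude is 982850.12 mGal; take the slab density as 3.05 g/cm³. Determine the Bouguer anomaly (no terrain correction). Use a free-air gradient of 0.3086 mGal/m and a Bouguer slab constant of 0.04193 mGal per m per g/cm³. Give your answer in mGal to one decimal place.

174.2

Free-air correction = 0.3086 × 515.8 = 159.18 mGal
Free-air anomaly = 982931.11 − 982850.12 + (159.18) = 240.17 mGal
Bouguer slab correction = 0.04193 × 3.05 × 515.8 = 65.96 mGal
Simple Bouguer anomaly = 240.17 − (65.96) = 174.21 mGal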